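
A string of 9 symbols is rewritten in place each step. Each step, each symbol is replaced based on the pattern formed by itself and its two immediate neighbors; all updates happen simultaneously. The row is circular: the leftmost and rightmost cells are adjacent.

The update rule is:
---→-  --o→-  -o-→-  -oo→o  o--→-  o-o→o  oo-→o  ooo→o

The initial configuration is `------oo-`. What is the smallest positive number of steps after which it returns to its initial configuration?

1

------oo-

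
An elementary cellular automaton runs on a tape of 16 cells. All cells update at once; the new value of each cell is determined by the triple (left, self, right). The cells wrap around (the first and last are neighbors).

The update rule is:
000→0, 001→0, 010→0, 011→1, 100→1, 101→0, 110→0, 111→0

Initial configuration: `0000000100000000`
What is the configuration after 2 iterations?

0000000001000000

0000000010000000
0000000001000000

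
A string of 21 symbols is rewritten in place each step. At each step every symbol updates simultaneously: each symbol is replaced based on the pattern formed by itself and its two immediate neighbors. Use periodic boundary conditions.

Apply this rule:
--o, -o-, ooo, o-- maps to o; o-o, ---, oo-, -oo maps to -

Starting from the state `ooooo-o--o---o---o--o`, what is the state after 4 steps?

step 1: oooo--ooooo-ooo-oooo-
step 2: -oo-oo-ooo---o---oo--
step 3: o-------o-o-ooo-o--o-
step 4: oo-----oo-o--o--oooo-

oo-----oo-o--o--oooo-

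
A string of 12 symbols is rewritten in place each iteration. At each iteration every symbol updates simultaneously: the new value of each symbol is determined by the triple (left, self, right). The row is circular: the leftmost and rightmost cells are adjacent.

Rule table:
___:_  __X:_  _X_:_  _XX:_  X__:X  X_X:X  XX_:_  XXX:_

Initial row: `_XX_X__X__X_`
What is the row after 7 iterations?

__X__X___X_X

___X_X__X__X
X___X_X__X__
_X___X_X__X_
__X___X_X__X
X__X___X_X__
_X__X___X_X_
__X__X___X_X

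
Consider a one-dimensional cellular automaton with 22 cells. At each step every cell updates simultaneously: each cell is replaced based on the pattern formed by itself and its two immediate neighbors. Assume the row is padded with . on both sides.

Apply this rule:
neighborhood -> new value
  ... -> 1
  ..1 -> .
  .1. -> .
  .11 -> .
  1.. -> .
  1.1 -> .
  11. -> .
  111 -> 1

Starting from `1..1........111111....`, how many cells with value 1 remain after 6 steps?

11

.....111111..1111..111
1111..1111....11....1.
.11....11..11....11...
....11........11....11
111....111111....11...
.1..11..1111..11....11
count of 1: 11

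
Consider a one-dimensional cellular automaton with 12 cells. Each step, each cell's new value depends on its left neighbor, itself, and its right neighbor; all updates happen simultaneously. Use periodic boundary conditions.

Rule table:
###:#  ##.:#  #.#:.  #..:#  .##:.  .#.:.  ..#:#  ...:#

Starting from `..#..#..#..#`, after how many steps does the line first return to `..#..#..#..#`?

6

step 1: ##.##.##.##.
step 2: .#..#..#..#.
step 3: #.##.##.##.#
step 4: #..#..#..#..
step 5: .##.##.##.##
step 6: ..#..#..#..#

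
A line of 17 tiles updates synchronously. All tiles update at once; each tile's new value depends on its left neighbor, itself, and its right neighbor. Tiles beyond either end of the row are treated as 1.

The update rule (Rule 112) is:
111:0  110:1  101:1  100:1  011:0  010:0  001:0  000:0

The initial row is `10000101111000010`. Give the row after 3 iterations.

10110000100011000

11000010001100001
01100001000110000
10110000100011000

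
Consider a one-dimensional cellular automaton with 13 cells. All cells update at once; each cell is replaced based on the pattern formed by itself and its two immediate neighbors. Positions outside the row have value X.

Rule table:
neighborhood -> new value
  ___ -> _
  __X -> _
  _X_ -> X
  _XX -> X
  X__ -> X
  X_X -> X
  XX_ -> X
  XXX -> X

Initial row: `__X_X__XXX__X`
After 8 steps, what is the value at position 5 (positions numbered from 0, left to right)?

X

step 1: X_XXXX_XXXX_X
step 2: XXXXXXXXXXXXX
step 3: XXXXXXXXXXXXX  (fixed point — unchanged through step 8)
position 5 holds X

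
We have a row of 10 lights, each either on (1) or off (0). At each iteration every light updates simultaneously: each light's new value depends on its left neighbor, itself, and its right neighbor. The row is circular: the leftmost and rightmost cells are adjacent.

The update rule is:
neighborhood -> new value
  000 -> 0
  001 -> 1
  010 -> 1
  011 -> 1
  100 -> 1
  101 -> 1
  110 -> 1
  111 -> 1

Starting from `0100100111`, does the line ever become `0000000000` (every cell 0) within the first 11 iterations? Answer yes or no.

1111111111
1111111111  (fixed point — unchanged through iteration 11)
iteration 11 is 1111111111, still not uniform 0

no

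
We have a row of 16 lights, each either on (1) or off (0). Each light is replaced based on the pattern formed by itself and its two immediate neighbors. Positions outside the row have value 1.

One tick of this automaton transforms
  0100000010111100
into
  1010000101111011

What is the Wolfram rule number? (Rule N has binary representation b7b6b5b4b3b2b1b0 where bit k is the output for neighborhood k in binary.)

186

position 11: 111 → 1  (bit 7 = 1)
position 13: 110 → 0  (bit 6 = 0)
position 0: 101 → 1  (bit 5 = 1)
position 2: 100 → 1  (bit 4 = 1)
position 10: 011 → 1  (bit 3 = 1)
position 1: 010 → 0  (bit 2 = 0)
position 7: 001 → 1  (bit 1 = 1)
position 3: 000 → 0  (bit 0 = 0)
bits b7..b0 = 10111010 = 186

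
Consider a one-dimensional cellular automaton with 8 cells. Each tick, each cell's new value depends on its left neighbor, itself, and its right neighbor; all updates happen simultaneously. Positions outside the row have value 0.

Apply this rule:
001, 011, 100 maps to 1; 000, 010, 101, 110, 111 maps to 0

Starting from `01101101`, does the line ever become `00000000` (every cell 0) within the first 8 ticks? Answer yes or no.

no

11001000
10110100
00100010
01010101
10000000
01000000
10100000
00010000
tick 8 is 00010000, still not uniform 0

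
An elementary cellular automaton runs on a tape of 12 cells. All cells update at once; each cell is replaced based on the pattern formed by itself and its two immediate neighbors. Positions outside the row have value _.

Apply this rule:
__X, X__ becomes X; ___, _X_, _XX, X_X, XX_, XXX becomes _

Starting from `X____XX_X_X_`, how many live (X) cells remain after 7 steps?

_X__X______X
X_XX_X____X_
______X__X_X
_____X_XX___
____X____X__
___X_X__X_X_
__X___XX___X
count of X: 4

4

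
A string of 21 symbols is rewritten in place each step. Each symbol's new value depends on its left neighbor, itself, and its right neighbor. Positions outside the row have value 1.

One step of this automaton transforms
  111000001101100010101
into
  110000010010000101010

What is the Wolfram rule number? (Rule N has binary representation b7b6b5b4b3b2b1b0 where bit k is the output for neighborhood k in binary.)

position 0: 111 → 1  (bit 7 = 1)
position 2: 110 → 0  (bit 6 = 0)
position 10: 101 → 1  (bit 5 = 1)
position 3: 100 → 0  (bit 4 = 0)
position 8: 011 → 0  (bit 3 = 0)
position 16: 010 → 0  (bit 2 = 0)
position 7: 001 → 1  (bit 1 = 1)
position 4: 000 → 0  (bit 0 = 0)
bits b7..b0 = 10100010 = 162

162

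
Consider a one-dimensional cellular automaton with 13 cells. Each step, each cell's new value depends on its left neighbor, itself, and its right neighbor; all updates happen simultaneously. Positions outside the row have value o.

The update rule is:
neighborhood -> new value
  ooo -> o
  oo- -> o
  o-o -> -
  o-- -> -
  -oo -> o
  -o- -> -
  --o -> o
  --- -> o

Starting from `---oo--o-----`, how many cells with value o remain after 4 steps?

-oooo-o--oooo
-oooo---ooooo
-oooo-ooooooo
-oooo-ooooooo
count of o: 11

11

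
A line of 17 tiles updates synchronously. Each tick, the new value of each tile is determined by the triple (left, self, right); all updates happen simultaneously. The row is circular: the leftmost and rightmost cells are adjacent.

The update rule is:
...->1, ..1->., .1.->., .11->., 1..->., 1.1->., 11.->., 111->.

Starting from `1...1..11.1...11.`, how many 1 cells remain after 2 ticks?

..1.........1....
1...1111111...111
count of 1: 11

11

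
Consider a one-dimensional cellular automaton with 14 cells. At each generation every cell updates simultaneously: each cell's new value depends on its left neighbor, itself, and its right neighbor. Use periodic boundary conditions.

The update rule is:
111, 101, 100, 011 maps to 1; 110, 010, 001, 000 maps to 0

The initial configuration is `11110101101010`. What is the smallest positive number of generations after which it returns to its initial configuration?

generation 1: 11101011010101
generation 2: 11010110101011
generation 3: 10101101010111
generation 4: 01011010101111
generation 5: 10110101011110
generation 6: 01101010111101
generation 7: 11010101111010
generation 8: 10101011110101
generation 9: 01010111101011
generation 10: 10101111010110
generation 11: 01011110101101
generation 12: 10111101011010
generation 13: 01111010110101
generation 14: 11110101101010

14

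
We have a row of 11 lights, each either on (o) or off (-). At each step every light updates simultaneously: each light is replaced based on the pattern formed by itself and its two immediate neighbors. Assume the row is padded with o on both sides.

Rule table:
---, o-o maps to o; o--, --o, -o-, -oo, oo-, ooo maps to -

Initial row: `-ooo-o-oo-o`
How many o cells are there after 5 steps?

4

o---o-o--o-
--o--o----o
-------oo--
-ooooo-----
o------ooo-
count of o: 4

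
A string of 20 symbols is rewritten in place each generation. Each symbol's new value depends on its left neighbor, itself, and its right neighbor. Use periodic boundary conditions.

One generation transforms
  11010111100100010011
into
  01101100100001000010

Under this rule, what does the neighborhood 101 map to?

At position 2 the neighborhood is 101; the next row has 1 there.

1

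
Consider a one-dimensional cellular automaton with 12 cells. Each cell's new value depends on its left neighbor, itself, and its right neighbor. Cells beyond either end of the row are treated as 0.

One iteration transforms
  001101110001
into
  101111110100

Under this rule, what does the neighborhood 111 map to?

1

At position 6 the neighborhood is 111; the next row has 1 there.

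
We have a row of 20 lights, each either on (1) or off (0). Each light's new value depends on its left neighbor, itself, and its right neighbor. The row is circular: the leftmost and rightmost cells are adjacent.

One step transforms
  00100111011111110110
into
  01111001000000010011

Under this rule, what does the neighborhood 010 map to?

At position 2 the neighborhood is 010; the next row has 1 there.

1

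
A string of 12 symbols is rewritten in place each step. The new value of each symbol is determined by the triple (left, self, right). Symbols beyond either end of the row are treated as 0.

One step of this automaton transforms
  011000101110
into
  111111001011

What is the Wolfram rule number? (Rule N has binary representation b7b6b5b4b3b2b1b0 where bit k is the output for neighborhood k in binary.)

91

position 9: 111 → 0  (bit 7 = 0)
position 2: 110 → 1  (bit 6 = 1)
position 7: 101 → 0  (bit 5 = 0)
position 3: 100 → 1  (bit 4 = 1)
position 1: 011 → 1  (bit 3 = 1)
position 6: 010 → 0  (bit 2 = 0)
position 0: 001 → 1  (bit 1 = 1)
position 4: 000 → 1  (bit 0 = 1)
bits b7..b0 = 01011011 = 91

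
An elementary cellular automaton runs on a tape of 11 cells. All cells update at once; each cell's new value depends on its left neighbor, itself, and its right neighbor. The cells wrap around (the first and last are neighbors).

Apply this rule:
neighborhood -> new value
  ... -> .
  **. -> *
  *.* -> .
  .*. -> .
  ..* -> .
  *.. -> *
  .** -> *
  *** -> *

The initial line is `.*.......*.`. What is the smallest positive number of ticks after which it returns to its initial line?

11

tick 1: ..*.......*
tick 2: *..*.......
tick 3: .*..*......
tick 4: ..*..*.....
tick 5: ...*..*....
tick 6: ....*..*...
tick 7: .....*..*..
tick 8: ......*..*.
tick 9: .......*..*
tick 10: *.......*..
tick 11: .*.......*.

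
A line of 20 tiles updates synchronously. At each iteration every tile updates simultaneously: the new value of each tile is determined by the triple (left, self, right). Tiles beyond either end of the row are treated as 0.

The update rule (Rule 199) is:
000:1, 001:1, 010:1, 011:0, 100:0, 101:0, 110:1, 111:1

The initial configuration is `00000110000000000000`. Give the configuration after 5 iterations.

11111010111111111111
01111010011111111111
10111010101111111111
10011010100111111111
10101010101011111111

10101010101011111111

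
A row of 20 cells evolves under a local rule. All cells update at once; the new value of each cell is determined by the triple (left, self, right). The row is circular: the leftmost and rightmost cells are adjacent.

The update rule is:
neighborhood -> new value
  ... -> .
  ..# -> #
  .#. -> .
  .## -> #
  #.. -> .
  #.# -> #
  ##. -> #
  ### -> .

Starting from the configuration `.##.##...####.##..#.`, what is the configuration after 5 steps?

..#.##...#.##.###.##

step 1: ######..##..####.#..
step 2: #....#.###.##..##..#
step 3: #...#.##.####.###.##
step 4: #..#.#####..###.###.
step 5: ..#.##...#.##.###.##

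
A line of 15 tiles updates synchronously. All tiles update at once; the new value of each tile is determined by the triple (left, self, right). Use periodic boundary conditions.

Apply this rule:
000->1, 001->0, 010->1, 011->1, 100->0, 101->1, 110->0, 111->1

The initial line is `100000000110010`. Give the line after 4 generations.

101111110100011
011111101101011
111111011011110
111110110111101

111110110111101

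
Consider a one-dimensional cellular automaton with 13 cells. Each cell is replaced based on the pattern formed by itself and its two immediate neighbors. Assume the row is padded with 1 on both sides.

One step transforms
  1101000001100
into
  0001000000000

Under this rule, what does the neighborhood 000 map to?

At position 5 the neighborhood is 000; the next row has 0 there.

0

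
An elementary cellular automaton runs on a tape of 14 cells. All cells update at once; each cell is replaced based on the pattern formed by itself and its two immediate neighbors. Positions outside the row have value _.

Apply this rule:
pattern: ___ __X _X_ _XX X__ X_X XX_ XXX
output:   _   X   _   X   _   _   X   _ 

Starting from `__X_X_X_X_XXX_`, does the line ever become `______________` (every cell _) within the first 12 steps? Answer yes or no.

yes

_X________X_X_
X________X____
________X_____
_______X______
______X_______
_____X________
____X_________
___X__________
__X___________
_X____________
X_____________
______________
all cells are _ at step 12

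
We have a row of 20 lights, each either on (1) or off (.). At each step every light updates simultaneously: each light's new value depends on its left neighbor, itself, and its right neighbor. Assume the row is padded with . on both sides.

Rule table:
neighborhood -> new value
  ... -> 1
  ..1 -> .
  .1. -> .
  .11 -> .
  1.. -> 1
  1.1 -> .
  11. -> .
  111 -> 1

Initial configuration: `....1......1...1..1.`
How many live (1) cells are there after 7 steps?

9

111..11111..11..1..1
.1.1..111.1...1..1..
....1..1...11..1..11
111..1..11...1..1...
.1.1..1...11..1..111
....1..11...1..1..1.
111..1...11..1..1..1
count of 1: 9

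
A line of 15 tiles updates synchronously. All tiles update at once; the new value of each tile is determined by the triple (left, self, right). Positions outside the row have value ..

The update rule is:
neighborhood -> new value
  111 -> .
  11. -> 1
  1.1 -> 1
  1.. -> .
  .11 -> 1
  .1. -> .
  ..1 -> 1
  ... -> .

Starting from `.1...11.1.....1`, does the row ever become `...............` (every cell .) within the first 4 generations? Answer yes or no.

generation 1: 1...1111.....1.
generation 2: ...11..1....1..
generation 3: ..111.1....1...
generation 4: .11.11....1....
generation 4 is .11.11....1...., still not uniform .

no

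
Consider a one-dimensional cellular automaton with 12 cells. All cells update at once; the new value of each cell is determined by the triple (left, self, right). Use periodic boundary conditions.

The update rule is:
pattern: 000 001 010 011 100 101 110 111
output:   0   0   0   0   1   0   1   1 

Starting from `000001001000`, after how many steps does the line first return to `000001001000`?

12

000000100100
000000010010
000000001001
100000000100
010000000010
001000000001
100100000000
010010000000
001001000000
000100100000
000010010000
000001001000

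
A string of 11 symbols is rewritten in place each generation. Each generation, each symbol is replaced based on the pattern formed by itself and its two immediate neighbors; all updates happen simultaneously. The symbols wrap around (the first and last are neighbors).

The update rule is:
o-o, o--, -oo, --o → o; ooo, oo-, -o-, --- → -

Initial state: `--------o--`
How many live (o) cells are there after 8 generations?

-------o-o-
------o-o-o
o----o-o-o-
-o--o-o-o-o
o-oo-o-o-o-
-oo-o-o-o-o
oo-o-o-o-o-
o-o-o-o-o-o
count of o: 6

6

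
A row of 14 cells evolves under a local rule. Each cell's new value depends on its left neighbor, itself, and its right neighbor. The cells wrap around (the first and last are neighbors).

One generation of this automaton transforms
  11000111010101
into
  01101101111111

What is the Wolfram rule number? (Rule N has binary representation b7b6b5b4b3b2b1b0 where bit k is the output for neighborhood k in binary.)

126

position 0: 111 → 0  (bit 7 = 0)
position 1: 110 → 1  (bit 6 = 1)
position 8: 101 → 1  (bit 5 = 1)
position 2: 100 → 1  (bit 4 = 1)
position 5: 011 → 1  (bit 3 = 1)
position 9: 010 → 1  (bit 2 = 1)
position 4: 001 → 1  (bit 1 = 1)
position 3: 000 → 0  (bit 0 = 0)
bits b7..b0 = 01111110 = 126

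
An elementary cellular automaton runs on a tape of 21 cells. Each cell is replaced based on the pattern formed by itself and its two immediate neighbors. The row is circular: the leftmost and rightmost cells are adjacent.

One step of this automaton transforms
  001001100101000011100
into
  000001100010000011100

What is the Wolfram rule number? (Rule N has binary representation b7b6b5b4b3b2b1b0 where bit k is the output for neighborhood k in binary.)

position 17: 111 → 1  (bit 7 = 1)
position 6: 110 → 1  (bit 6 = 1)
position 10: 101 → 1  (bit 5 = 1)
position 3: 100 → 0  (bit 4 = 0)
position 5: 011 → 1  (bit 3 = 1)
position 2: 010 → 0  (bit 2 = 0)
position 1: 001 → 0  (bit 1 = 0)
position 0: 000 → 0  (bit 0 = 0)
bits b7..b0 = 11101000 = 232

232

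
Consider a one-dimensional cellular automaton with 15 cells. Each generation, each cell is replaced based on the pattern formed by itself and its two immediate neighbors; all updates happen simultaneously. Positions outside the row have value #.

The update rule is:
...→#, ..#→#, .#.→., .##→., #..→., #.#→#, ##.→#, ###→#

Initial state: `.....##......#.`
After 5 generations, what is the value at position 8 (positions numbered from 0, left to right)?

#

generation 1: .####.#.#####.#
generation 2: #.####.#.#####.
generation 3: ##.####.#.#####
generation 4: ###.####.#.####
generation 5: ####.####.#.###
position 8 holds #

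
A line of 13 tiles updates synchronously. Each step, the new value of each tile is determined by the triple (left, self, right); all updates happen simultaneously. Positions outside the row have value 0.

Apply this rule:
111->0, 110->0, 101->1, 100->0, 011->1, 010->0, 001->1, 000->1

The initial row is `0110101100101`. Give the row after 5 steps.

step 1: 1101011001010
step 2: 1010110010100
step 3: 0101100101001
step 4: 1011001010010
step 5: 0110010100100

0110010100100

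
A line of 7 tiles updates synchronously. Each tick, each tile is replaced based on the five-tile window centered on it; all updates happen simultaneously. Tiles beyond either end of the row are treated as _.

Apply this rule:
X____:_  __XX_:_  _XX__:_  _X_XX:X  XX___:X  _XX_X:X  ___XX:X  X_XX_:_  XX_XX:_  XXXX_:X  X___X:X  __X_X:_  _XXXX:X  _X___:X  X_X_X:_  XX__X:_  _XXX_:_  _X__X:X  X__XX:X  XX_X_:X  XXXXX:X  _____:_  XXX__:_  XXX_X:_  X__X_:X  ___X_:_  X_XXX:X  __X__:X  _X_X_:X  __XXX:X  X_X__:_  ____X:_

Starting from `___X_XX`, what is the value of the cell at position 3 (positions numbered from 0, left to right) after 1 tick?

_

____X__
position 3 holds _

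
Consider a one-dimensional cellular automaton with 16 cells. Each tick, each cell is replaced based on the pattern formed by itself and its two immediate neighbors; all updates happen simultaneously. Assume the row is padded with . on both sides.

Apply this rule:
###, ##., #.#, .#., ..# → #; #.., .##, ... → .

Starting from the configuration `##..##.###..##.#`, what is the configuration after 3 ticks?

.#.#.##.##.#.###
#####.##.####.##
.#####.##.####.#

.#####.##.####.#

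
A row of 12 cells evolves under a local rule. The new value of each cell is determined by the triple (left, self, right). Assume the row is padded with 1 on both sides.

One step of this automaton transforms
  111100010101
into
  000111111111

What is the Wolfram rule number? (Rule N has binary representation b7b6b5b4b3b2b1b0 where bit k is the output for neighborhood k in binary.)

position 0: 111 → 0  (bit 7 = 0)
position 3: 110 → 1  (bit 6 = 1)
position 8: 101 → 1  (bit 5 = 1)
position 4: 100 → 1  (bit 4 = 1)
position 11: 011 → 1  (bit 3 = 1)
position 7: 010 → 1  (bit 2 = 1)
position 6: 001 → 1  (bit 1 = 1)
position 5: 000 → 1  (bit 0 = 1)
bits b7..b0 = 01111111 = 127

127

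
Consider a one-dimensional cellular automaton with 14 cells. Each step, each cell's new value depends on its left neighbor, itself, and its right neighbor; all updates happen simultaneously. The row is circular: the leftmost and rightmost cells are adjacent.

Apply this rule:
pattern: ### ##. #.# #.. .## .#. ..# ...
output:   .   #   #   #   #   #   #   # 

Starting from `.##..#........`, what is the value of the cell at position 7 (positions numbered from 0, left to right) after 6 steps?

.

##############
..............
##############  (repeats step 1; period 2)
step 6: ..............
position 7 holds .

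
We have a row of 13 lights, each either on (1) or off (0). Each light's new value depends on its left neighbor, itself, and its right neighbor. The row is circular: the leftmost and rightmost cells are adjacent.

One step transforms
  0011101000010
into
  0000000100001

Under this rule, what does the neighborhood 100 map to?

At position 7 the neighborhood is 100; the next row has 1 there.

1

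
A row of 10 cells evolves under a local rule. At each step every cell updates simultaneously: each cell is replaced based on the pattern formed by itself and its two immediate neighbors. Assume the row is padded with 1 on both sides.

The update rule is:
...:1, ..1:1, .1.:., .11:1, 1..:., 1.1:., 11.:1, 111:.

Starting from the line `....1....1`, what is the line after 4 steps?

.111..1111
.1.1.11...
.....11.11
.111111.1.

.111111.1.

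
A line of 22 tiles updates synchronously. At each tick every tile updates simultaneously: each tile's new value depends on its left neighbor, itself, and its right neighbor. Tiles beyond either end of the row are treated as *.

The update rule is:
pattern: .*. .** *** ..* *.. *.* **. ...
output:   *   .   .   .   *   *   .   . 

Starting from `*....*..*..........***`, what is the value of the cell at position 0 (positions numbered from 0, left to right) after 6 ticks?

*

tick 1: .*...**.**............
tick 2: ***....*..*...........
tick 3: ...*...**.**..........
tick 4: *..**....*..*.........
tick 5: .*...*...**.**........
tick 6: ***..**....*..*.......
position 0 holds *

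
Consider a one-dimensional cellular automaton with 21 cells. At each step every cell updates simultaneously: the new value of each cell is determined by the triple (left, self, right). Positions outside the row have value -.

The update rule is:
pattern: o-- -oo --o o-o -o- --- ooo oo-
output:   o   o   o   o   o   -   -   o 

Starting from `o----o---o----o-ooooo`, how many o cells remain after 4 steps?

oo--ooo-ooo--oooo---o
ooooo-ooo-oooo--oo-oo
o---ooo-ooo--oooooooo
oo-oo-ooo-oooo------o
count of o: 12

12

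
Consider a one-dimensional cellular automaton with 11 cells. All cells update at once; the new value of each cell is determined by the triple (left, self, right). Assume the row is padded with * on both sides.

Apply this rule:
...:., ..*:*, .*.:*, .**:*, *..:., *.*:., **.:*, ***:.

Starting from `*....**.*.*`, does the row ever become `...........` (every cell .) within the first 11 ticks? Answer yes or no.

*...***.*.*
*..**.*.*.*
*.***.*.*.*
*.*.*.*.*.*
*.*.*.*.*.*  (fixed point — unchanged through tick 11)
tick 11 is *.*.*.*.*.*, still not uniform .

no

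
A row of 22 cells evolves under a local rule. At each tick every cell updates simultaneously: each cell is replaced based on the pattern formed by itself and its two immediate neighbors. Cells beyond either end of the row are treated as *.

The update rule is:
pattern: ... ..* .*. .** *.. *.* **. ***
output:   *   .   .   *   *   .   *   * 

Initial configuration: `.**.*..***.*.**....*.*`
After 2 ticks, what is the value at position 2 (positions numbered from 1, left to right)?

.**..*.***...*****...*
.***...*****.*******.*
position 2 holds *

*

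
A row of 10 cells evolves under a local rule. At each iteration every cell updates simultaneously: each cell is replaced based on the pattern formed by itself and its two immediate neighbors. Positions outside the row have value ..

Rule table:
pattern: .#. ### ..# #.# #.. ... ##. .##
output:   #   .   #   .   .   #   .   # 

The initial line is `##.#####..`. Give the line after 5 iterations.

#.#.#..#..

#..#.....#
#.##.#####
#.#..#....
#.#.##.###
#.#.#..#..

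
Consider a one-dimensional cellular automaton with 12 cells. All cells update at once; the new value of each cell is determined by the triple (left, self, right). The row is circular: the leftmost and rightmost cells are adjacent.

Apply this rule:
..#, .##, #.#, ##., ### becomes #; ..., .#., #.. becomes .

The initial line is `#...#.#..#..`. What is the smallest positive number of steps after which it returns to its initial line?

step 1: ...#.#..#..#
step 2: ..#.#..#..#.
step 3: .#.#..#..#..
step 4: #.#..#..#...
step 5: .#..#..#...#
step 6: #..#..#...#.
step 7: ..#..#...#.#
step 8: .#..#...#.#.
step 9: #..#...#.#..
step 10: ..#...#.#..#
step 11: .#...#.#..#.
step 12: #...#.#..#..

12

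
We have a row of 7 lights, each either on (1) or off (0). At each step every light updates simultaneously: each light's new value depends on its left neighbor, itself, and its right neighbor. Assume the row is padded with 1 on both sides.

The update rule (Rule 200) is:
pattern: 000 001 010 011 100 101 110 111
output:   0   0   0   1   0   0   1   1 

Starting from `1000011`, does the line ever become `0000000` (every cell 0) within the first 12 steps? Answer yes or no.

step 1: 1000011  (fixed point — unchanged through step 12)
step 12 is 1000011, still not uniform 0

no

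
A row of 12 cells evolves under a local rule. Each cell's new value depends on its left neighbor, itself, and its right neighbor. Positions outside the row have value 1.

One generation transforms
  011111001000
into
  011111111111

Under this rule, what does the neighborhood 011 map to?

1

At position 1 the neighborhood is 011; the next row has 1 there.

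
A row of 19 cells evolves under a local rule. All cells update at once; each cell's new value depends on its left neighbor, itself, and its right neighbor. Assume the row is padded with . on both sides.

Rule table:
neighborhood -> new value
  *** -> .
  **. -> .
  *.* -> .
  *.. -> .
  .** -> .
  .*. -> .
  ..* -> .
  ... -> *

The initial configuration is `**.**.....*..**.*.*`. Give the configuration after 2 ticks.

*****.....*********

tick 1: ......***..........
tick 2: *****.....*********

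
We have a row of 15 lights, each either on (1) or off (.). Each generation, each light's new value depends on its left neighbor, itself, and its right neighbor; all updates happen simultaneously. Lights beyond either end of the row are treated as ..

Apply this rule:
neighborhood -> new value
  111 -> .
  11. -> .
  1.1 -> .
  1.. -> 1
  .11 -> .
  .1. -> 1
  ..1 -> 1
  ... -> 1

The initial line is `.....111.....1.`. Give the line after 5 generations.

11111...1111111

11111...1111111
.....111.......
11111...1111111  (repeats generation 1; period 2)
generation 5: 11111...1111111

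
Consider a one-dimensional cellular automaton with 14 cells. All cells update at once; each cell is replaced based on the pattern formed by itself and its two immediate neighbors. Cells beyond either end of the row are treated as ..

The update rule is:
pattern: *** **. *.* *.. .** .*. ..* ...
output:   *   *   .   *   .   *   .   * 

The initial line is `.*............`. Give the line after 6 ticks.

.*************
..************
*..***********
**..**********
.**..*********
..**..********

..**..********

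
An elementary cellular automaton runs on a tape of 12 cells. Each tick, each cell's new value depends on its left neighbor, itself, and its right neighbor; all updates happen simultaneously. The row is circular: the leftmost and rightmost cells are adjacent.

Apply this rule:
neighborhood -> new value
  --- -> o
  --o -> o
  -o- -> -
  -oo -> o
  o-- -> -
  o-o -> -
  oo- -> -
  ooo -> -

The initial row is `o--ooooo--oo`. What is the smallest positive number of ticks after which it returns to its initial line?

tick 1: --oo-----oo-
tick 2: ooo--ooooo--
tick 3: o---oo-----o
tick 4: --ooo--ooooo
tick 5: -oo---oo----
tick 6: oo--ooo--ooo
tick 7: ---oo---oo--
tick 8: oooo--ooo--o
tick 9: -----oo---oo
tick 10: -ooooo--ooo-
tick 11: oo-----oo---
tick 12: o--ooooo--oo

12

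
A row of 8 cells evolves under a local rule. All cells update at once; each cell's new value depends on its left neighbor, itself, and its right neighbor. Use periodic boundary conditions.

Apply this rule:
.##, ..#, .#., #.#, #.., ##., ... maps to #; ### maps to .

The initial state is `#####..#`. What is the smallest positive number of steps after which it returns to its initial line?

2

....####
#####..#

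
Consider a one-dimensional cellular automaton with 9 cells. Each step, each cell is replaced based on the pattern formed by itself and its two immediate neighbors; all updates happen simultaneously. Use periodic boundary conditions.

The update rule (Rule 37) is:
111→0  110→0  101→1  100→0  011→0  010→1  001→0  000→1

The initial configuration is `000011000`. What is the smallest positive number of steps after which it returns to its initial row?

step 1: 111000011
step 2: 000011000

2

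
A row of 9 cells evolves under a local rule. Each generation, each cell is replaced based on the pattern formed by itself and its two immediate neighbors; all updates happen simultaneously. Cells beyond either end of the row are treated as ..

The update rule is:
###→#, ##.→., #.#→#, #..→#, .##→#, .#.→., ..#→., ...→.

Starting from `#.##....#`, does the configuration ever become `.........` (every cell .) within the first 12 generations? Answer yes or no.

yes

.##.#....
.#.#.#...
..#.#.#..
...#.#.#.
....#.#.#
.....#.#.
......#.#
.......#.
........#
.........
all cells are . at generation 10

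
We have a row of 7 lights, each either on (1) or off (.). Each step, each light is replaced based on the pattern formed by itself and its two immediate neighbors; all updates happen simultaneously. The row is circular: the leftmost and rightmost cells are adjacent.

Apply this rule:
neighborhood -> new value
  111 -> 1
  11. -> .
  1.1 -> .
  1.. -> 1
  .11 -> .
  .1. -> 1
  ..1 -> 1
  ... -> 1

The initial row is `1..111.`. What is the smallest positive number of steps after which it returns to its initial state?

7

111.1..
.1..111
.111.1.
1.1..11
..111.1
11.1..1
1..111.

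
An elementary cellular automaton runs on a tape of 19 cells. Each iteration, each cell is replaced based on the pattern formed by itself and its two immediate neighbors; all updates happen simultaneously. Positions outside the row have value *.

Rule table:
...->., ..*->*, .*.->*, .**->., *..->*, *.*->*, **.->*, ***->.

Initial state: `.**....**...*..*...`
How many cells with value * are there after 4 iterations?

*.**..*.**.******.*
**.*****.**.....**.
.**....**.**...*.**
*.**..*.**.**.***..
count of *: 11

11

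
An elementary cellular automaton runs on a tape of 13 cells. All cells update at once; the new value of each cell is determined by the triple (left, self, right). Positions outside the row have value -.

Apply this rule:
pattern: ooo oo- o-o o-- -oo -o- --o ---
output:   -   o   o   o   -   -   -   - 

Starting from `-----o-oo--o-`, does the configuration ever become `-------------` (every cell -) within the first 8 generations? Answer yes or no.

yes

------o-oo--o
-------o-oo--
--------o-oo-
---------o-oo
----------o-o
-----------o-
------------o
-------------
all cells are - at generation 8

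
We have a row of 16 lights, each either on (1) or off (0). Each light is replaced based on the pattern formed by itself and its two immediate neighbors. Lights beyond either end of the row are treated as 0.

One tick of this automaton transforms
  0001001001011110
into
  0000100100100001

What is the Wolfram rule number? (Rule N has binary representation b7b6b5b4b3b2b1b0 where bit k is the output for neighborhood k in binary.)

position 12: 111 → 0  (bit 7 = 0)
position 14: 110 → 0  (bit 6 = 0)
position 10: 101 → 1  (bit 5 = 1)
position 4: 100 → 1  (bit 4 = 1)
position 11: 011 → 0  (bit 3 = 0)
position 3: 010 → 0  (bit 2 = 0)
position 2: 001 → 0  (bit 1 = 0)
position 0: 000 → 0  (bit 0 = 0)
bits b7..b0 = 00110000 = 48

48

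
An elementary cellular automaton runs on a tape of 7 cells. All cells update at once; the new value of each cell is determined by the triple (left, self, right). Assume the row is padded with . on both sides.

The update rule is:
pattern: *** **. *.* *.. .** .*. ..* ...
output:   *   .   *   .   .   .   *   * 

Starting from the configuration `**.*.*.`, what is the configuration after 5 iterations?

..*.*..
**.*..*
..*..*.
**..*..
...*..*

...*..*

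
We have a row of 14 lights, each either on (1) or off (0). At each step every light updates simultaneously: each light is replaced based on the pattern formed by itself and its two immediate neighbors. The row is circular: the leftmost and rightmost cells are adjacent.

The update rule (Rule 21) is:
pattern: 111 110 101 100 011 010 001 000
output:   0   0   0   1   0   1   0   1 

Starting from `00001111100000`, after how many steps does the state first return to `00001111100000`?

11100000011111
00011111000000
11000000111111
00111110000000
10000001111111
01111100000000
00000011111111
11111000000000
00000111111110
11110000000001
00001111111100
11100000000011
00011111111000
11000000000111
00111111110000
10000000001111
01111111100000
00000000011111
11111111000000
00000000111110
11111110000001
00000001111100
11111100000011
00000011111000
11111000000111
00000111110000
11110000001111
00001111100000

28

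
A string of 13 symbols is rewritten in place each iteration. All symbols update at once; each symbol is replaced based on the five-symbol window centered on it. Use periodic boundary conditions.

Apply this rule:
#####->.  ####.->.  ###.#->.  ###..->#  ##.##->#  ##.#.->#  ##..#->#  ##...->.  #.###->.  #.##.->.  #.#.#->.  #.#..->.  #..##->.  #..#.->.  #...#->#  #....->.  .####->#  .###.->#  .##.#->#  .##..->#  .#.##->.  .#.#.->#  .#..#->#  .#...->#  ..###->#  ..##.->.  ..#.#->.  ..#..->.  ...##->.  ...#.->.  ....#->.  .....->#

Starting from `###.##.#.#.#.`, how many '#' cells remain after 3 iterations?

.#.#.##.#.#..
..#...##.#.##
#..##..##...#
count of #: 6

6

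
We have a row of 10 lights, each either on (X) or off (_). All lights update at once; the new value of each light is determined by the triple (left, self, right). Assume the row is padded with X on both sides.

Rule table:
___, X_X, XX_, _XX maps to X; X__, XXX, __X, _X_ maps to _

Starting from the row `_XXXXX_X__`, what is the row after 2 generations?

generation 1: XX___XX___
generation 2: _X_X_XX_X_

_X_X_XX_X_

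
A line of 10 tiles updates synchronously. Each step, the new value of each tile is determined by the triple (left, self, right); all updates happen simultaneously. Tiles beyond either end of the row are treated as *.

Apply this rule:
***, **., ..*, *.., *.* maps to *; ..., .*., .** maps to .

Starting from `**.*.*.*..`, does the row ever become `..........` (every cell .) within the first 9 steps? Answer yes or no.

no

***.*.*.**
****.*.*.*
*****.*.*.
******.*.*
*******.*.
********.*
*********.
**********
**********
step 9 is **********, still not uniform .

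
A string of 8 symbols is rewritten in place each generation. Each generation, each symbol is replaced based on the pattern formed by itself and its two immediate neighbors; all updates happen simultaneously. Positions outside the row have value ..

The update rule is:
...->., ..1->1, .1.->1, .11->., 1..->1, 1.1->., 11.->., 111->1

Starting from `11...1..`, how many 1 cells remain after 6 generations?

..1.111.
.11..1.1
1..111.1
111.1..1
.1..1111
1111.11.
count of 1: 6

6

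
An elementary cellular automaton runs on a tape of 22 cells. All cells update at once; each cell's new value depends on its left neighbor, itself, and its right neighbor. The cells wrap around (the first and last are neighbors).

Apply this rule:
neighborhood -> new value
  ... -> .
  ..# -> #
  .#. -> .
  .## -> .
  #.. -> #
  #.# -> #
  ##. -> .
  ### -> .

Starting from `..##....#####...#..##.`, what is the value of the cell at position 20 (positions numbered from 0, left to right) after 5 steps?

step 1: .#..#..#.....#.#.##..#
step 2: #.##.##.#...#.#.#..##.
step 3: .#..#..#.#.#.#.#.##..#
step 4: #.##.##.#.#.#.#.#..##.
step 5: .#..#..#.#.#.#.#.##..#
position 20 holds .

.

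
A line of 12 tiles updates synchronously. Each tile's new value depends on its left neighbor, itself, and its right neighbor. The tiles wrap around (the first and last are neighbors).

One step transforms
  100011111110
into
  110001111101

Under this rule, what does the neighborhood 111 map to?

At position 5 the neighborhood is 111; the next row has 1 there.

1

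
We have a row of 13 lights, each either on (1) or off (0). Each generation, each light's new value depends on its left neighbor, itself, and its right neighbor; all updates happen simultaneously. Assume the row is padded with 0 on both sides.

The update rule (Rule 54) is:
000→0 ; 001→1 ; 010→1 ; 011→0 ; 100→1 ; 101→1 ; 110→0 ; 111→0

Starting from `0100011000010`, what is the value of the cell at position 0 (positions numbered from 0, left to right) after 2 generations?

0

1110100100111
0001111111000
position 0 holds 0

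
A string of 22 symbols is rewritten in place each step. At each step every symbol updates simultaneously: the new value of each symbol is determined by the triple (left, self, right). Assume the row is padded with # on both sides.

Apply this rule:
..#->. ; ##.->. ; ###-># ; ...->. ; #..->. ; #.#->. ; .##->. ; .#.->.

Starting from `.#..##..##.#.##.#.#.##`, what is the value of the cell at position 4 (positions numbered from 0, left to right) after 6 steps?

.....................#
......................
......................  (fixed point — unchanged through step 6)
position 4 holds .

.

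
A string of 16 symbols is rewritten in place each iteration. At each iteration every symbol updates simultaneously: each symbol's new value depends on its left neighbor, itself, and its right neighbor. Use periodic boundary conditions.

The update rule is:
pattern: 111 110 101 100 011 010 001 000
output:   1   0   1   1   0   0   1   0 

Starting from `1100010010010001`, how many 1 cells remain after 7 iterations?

1010101101101010
0101010010010101
1010101101101010  (repeats iteration 1; period 2)
iteration 7: 1010101101101010
count of 1: 9

9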